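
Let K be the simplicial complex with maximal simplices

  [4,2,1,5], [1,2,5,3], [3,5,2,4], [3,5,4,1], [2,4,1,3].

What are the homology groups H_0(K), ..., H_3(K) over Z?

H_0 = Z,  H_1 = 0,  H_2 = 0,  H_3 = Z.

K has 5 vertices, 10 edges, 10 triangles, 5 3-simplices.
rank ∂_0 = 0, rank ∂_1 = 4 ⇒ b_0 = 5 − 0 − 4 = 1; all invariant factors of ∂_1 are 1 so no torsion. So H_0 = Z.
rank ∂_1 = 4, rank ∂_2 = 6 ⇒ b_1 = 10 − 4 − 6 = 0; all invariant factors of ∂_2 are 1 so no torsion. So H_1 = 0.
rank ∂_2 = 6, rank ∂_3 = 4 ⇒ b_2 = 10 − 6 − 4 = 0; all invariant factors of ∂_3 are 1 so no torsion. So H_2 = 0.
rank ∂_3 = 4, rank ∂_4 = 0 ⇒ b_3 = 5 − 4 − 0 = 1. So H_3 = Z.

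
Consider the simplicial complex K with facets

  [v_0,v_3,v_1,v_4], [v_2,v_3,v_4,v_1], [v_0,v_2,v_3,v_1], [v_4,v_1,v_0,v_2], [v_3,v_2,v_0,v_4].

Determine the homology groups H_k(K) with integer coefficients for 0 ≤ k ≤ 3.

Take the total order v_0 < v_1 < v_2 < v_3 < v_4 on the vertex set. Then K (dimension 3) consists of the simplices:

  0-simplices (5): [v_0], [v_1], [v_2], [v_3], [v_4]
  1-simplices (10): [v_0,v_1], [v_0,v_2], [v_0,v_3], [v_0,v_4], [v_1,v_2], [v_1,v_3], [v_1,v_4], [v_2,v_3], [v_2,v_4], [v_3,v_4]
  2-simplices (10): [v_0,v_1,v_2], [v_0,v_1,v_3], [v_0,v_1,v_4], [v_0,v_2,v_3], [v_0,v_2,v_4], [v_0,v_3,v_4], [v_1,v_2,v_3], [v_1,v_2,v_4], [v_1,v_3,v_4], [v_2,v_3,v_4]
  3-simplices (5): [v_0,v_1,v_2,v_3], [v_0,v_1,v_2,v_4], [v_0,v_1,v_3,v_4], [v_0,v_2,v_3,v_4], [v_1,v_2,v_3,v_4]

Hence C_0 ≅ Z^5, C_1 ≅ Z^10, C_2 ≅ Z^10, C_3 ≅ Z^5.

The boundary map ∂_1: C_1 → C_0 maps an edge to its endpoints' difference, ∂[p,q] = q − p. For instance
  ∂[v_1,v_3] = [v_3] − [v_1].
The 5×10 boundary matrix has rank 4 and Smith normal form diag(1,1,1,1).

∂_2: C_2 → C_1 maps a triangle to the signed sum of its edges. For instance
  ∂[v_1,v_3,v_4] = [v_3,v_4] − [v_1,v_4] + [v_1,v_3],
  ∂[v_0,v_2,v_4] = [v_2,v_4] − [v_0,v_4] + [v_0,v_2].
As a 10×10 matrix over Z this has rank 6, with invariant factors (1,1,1,1,1,1).

The boundary map ∂_3: C_3 → C_2 sends each 3-simplex σ to the alternating sum Σ_i (−1)^i (σ with its i-th vertex removed). For instance
  ∂[v_0,v_1,v_3,v_4] = [v_1,v_3,v_4] − [v_0,v_3,v_4] + [v_0,v_1,v_4] − [v_0,v_1,v_3],
  ∂[v_1,v_2,v_3,v_4] = [v_2,v_3,v_4] − [v_1,v_3,v_4] + [v_1,v_2,v_4] − [v_1,v_2,v_3].
The 10×5 boundary matrix has rank 4 and Smith normal form diag(1,1,1,1).

Reading off H_k = ker ∂_k / im ∂_{k+1}:

  H_0: rank C_0 − rank ∂_1 = 5 − 4 = 1, and the invariant factors of ∂_1 are all 1, so H_0 = Z.
  H_1: rank ker ∂_1 − rank ∂_2 = (10 − 4) − 6 = 0, and the invariant factors of ∂_2 are all 1, so H_1 = 0.
  H_2: rank ker ∂_2 − rank ∂_3 = (10 − 6) − 4 = 0, and the invariant factors of ∂_3 are all 1, so H_2 = 0.
  H_3: rank ker ∂_3 − rank ∂_4 = (5 − 4) − 0 = 1, and there is no ∂_4, so H_3 = Z.

As a check, the Euler characteristic is 5 − 10 + 10 − 5 = 0, which agrees with 1 − 0 + 0 − 1 = 0.
(K is a triangulation of the 3-sphere S^3.)

H_0 ≅ Z,  H_1 = 0,  H_2 = 0,  H_3 ≅ Z.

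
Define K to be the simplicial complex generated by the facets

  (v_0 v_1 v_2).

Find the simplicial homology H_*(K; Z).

H_0 ≅ Z,  H_1 = 0,  H_2 = 0.

Order the vertices as v_0 < v_1 < v_2. Listing each simplex with vertices in this order, K has dimension 2 with simplices:

  0-simplices (3): [v_0], [v_1], [v_2]
  1-simplices (3): [v_0,v_1], [v_0,v_2], [v_1,v_2]
  2-simplices (1): [v_0,v_1,v_2]

Hence C_0 ≅ Z^3, C_1 ≅ Z^3, C_2 ≅ Z^1.

∂_1: C_1 → C_0 maps an edge to its endpoints' difference, ∂[p,q] = q − p. For instance
  ∂[v_0,v_1] = [v_1] − [v_0].
This gives a 3×3 integer matrix of rank 2; reducing to Smith normal form yields diagonal entries (1,1).

∂_2: C_2 → C_1 maps a triangle to the signed sum of its edges. For instance
  ∂[v_0,v_1,v_2] = [v_1,v_2] − [v_0,v_2] + [v_0,v_1].
The resulting 3×1 matrix has rank 1, and its Smith normal form has invariant factors (1).

Now H_k = ker ∂_k / im ∂_{k+1}, so:

  H_0: rank C_0 − rank ∂_1 = 3 − 2 = 1, and the invariant factors of ∂_1 are all 1, so H_0 = Z.
  H_1: rank ker ∂_1 − rank ∂_2 = (3 − 2) − 1 = 0, and the invariant factors of ∂_2 are all 1, so H_1 = 0.
  H_2: rank ker ∂_2 − rank ∂_3 = (1 − 1) − 0 = 0, and there is no ∂_3, so H_2 = 0.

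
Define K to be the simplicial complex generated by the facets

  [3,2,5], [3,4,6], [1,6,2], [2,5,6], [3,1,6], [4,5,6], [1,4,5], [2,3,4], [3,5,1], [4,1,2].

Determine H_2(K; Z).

K has 6 vertices, 15 edges, 10 triangles.
rank ∂_2 = 10, rank ∂_3 = 0 ⇒ b_2 = 10 − 10 − 0 = 0. So H_2 = 0.

H_2 ≅ 0.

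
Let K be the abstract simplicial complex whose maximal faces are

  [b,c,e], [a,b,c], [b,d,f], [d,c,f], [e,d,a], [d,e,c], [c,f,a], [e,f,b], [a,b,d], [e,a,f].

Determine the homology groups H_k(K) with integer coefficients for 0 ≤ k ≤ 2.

K has 6 vertices, 15 edges, 10 triangles.
rank ∂_0 = 0, rank ∂_1 = 5 ⇒ b_0 = 6 − 0 − 5 = 1; all invariant factors of ∂_1 are 1 so no torsion. So H_0 ≅ Z.
rank ∂_1 = 5, rank ∂_2 = 10 ⇒ b_1 = 15 − 5 − 10 = 0; ∂_2 has invariant factor(s) [2] giving torsion. So H_1 ≅ Z/2.
rank ∂_2 = 10, rank ∂_3 = 0 ⇒ b_2 = 10 − 10 − 0 = 0. So H_2 ≅ 0.

H_0 ≅ Z,  H_1 ≅ Z/2,  H_2 = 0.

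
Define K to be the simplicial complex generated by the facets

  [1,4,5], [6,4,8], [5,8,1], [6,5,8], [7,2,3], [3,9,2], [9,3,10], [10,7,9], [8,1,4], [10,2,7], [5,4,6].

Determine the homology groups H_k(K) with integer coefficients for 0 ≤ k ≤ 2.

Fix the vertex order 1 < 2 < 3 < 4 < 5 < 6 < 7 < 8 < 9 < 10 and write every simplex with vertices in increasing order. Then dim K = 2 and the simplices of K are:

  0-simplices (10): [1], [2], [3], [4], [5], [6], [7], [8], [9], [10]
  1-simplices (19): [1,4], [1,5], [1,8], [2,3], [2,7], [2,9], [2,10], [3,7], [3,9], [3,10], [4,5], [4,6], [4,8], [5,6], [5,8], [6,8], [7,9], [7,10], [9,10]
  2-simplices (11): [1,4,5], [1,4,8], [1,5,8], [2,3,7], [2,3,9], [2,7,10], [3,9,10], [4,5,6], [4,6,8], [5,6,8], [7,9,10]

so the chain groups are C_0 ≅ Z^10, C_1 ≅ Z^19, C_2 ≅ Z^11.

The boundary map ∂_1: C_1 → C_0 maps an edge to its endpoints' difference, ∂[p,q] = q − p. For instance
  ∂[3,7] = [7] − [3].
This gives a 10×19 integer matrix of rank 8; reducing to Smith normal form yields diagonal entries (1,1,1,1,1,1,1,1).

∂_2: C_2 → C_1 acts by ∂[p,q,r] = [q,r] − [p,r] + [p,q]. For instance
  ∂[2,3,9] = [3,9] − [2,9] + [2,3],
  ∂[3,9,10] = [9,10] − [3,10] + [3,9].
The resulting 19×11 matrix has rank 10, and its Smith normal form has invariant factors (1,1,1,1,1,1,1,1,1,1).

Reading off H_k = ker ∂_k / im ∂_{k+1}:

  H_0: rank C_0 − rank ∂_1 = 10 − 8 = 2, and the invariant factors of ∂_1 are all 1, so H_0 ≅ Z^2.
  H_1: rank ker ∂_1 − rank ∂_2 = (19 − 8) − 10 = 1, and the invariant factors of ∂_2 are all 1, so H_1 ≅ Z.
  H_2: rank ker ∂_2 − rank ∂_3 = (11 − 10) − 0 = 1, and there is no ∂_3, so H_2 ≅ Z.

(K is a triangulation of the disjoint union of the 2-sphere S^2 and the Möbius band.)

H_0 = Z^2,  H_1 = Z,  H_2 = Z.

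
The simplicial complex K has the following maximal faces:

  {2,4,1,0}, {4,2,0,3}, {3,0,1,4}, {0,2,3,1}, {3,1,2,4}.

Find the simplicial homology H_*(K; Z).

H_0 ≅ Z,  H_1 = 0,  H_2 = 0,  H_3 ≅ Z.

Fix the vertex order 0 < 1 < 2 < 3 < 4 and write every simplex with vertices in increasing order. Then dim K = 3 and the simplices of K are:

  0-simplices (5): [0], [1], [2], [3], [4]
  1-simplices (10): [0,1], [0,2], [0,3], [0,4], [1,2], [1,3], [1,4], [2,3], [2,4], [3,4]
  2-simplices (10): [0,1,2], [0,1,3], [0,1,4], [0,2,3], [0,2,4], [0,3,4], [1,2,3], [1,2,4], [1,3,4], [2,3,4]
  3-simplices (5): [0,1,2,3], [0,1,2,4], [0,1,3,4], [0,2,3,4], [1,2,3,4]

giving chain groups C_0 ≅ Z^5, C_1 ≅ Z^10, C_2 ≅ Z^10, C_3 ≅ Z^5.

∂_1: C_1 → C_0 is given by ∂[p,q] = [q] − [p].
The 5×10 boundary matrix has rank 4 and Smith normal form diag(1,1,1,1).

∂_2: C_2 → C_1 sends each 2-simplex [p,q,r] to [q,r] − [p,r] + [p,q]. For instance
  ∂[0,1,4] = [1,4] − [0,4] + [0,1],
  ∂[0,2,3] = [2,3] − [0,3] + [0,2].
The 10×10 boundary matrix has rank 6 and Smith normal form diag(1,1,1,1,1,1).

Boundary ∂_3: C_3 → C_2 sends each 3-simplex σ to the alternating sum Σ_i (−1)^i (σ with its i-th vertex removed). For instance
  ∂[0,2,3,4] = [2,3,4] − [0,3,4] + [0,2,4] − [0,2,3],
  ∂[0,1,3,4] = [1,3,4] − [0,3,4] + [0,1,4] − [0,1,3].
This gives a 10×5 integer matrix of rank 4; reducing to Smith normal form yields diagonal entries (1,1,1,1).

Now H_k = ker ∂_k / im ∂_{k+1}, so:

  H_0: rank C_0 − rank ∂_1 = 5 − 4 = 1, and the invariant factors of ∂_1 are all 1, so H_0 ≅ Z.
  H_1: rank ker ∂_1 − rank ∂_2 = (10 − 4) − 6 = 0, and the invariant factors of ∂_2 are all 1, so H_1 ≅ 0.
  H_2: rank ker ∂_2 − rank ∂_3 = (10 − 6) − 4 = 0, and the invariant factors of ∂_3 are all 1, so H_2 ≅ 0.
  H_3: rank ker ∂_3 − rank ∂_4 = (5 − 4) − 0 = 1, and there is no ∂_4, so H_3 ≅ Z.

As a check, the Euler characteristic is 5 − 10 + 10 − 5 = 0, which agrees with 1 − 0 + 0 − 1 = 0.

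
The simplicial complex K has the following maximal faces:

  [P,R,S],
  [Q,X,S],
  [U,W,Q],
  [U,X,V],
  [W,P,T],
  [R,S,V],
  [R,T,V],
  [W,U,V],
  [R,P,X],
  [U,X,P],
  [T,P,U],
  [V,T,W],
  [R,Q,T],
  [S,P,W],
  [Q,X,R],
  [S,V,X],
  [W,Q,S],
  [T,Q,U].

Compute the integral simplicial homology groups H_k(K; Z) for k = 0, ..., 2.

H_0 = Z,  H_1 = Z ⊕ Z/2Z,  H_2 = 0.

Fix the vertex order P < Q < R < S < T < U < V < W < X and write every simplex with vertices in increasing order. Then dim K = 2 and the simplices of K are:

  0-simplices (9): P, Q, R, S, T, U, V, W, X
  1-simplices (27): PR, PS, PT, PU, PW, PX, QR, QS, QT, QU, QW, QX, RS, RT, RV, RX, SV, SW, SX, TU, TV, TW, UV, UW, UX, VW, VX
  2-simplices (18): PRS, PRX, PSW, PTU, PTW, PUX, QRT, QRX, QSW, QSX, QTU, QUW, RSV, RTV, SVX, TVW, UVW, UVX

so the chain groups are C_0 ≅ Z^9, C_1 ≅ Z^27, C_2 ≅ Z^18.

The boundary map ∂_1: C_1 → C_0 is given by ∂[p,q] = [q] − [p].
The resulting 9×27 matrix has rank 8, and its Smith normal form has invariant factors (1,1,1,1,1,1,1,1).

Boundary ∂_2: C_2 → C_1 sends each 2-simplex [p,q,r] to [q,r] − [p,r] + [p,q]. For instance
  ∂PSW = SW − PW + PS,
  ∂QSX = SX − QX + QS.
As a 27×18 matrix over Z this has rank 18, with invariant factors (1,1,1,1,1,1,1,1,1,1,1,1,1,1,1,1,1,2).

Now H_k = ker ∂_k / im ∂_{k+1}, so:

  H_0: rank C_0 − rank ∂_1 = 9 − 8 = 1, and the invariant factors of ∂_1 are all 1, so H_0 ≅ Z.
  H_1: rank ker ∂_1 − rank ∂_2 = (27 − 8) − 18 = 1, and ∂_2 has invariant factor 2 > 1, so H_1 ≅ Z ⊕ Z/2Z.
  H_2: rank ker ∂_2 − rank ∂_3 = (18 − 18) − 0 = 0, and there is no ∂_3, so H_2 ≅ 0.

As a check, the Euler characteristic is 9 − 27 + 18 = 0, which agrees with 1 − 1 + 0 = 0.
(K is a triangulation of the Klein bottle.)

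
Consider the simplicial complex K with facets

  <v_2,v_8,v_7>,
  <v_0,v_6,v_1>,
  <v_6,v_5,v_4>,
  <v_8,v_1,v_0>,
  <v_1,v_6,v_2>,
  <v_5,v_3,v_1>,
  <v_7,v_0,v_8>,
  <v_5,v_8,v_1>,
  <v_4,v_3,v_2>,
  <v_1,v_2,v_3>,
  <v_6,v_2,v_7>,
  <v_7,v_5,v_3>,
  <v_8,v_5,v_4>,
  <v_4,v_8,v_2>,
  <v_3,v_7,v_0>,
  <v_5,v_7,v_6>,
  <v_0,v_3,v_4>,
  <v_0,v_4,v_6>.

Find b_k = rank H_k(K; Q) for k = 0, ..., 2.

b_0 = 1, b_1 = 2, b_2 = 1.

Order the vertices as v_0 < v_1 < v_2 < v_3 < v_4 < v_5 < v_6 < v_7 < v_8. Listing each simplex with vertices in this order, K has dimension 2 with simplices:

  0-simplices (9): [v_0], [v_1], [v_2], [v_3], [v_4], [v_5], [v_6], [v_7], [v_8]
  1-simplices (27): (27 of them)
  2-simplices (18): (18 of them)

giving chain groups C_0 ≅ Z^9, C_1 ≅ Z^27, C_2 ≅ Z^18.

∂_1: C_1 → C_0 maps an edge to its endpoints' difference, ∂[p,q] = q − p.
As a 9×27 matrix over Z this has rank 8, with invariant factors (1,1,1,1,1,1,1,1).

Boundary ∂_2: C_2 → C_1 sends each 2-simplex [p,q,r] to [q,r] − [p,r] + [p,q]. For instance
  ∂[v_1,v_5,v_8] = [v_5,v_8] − [v_1,v_8] + [v_1,v_5],
  ∂[v_0,v_1,v_6] = [v_1,v_6] − [v_0,v_6] + [v_0,v_1].
The resulting 27×18 matrix has rank 17, and its Smith normal form has invariant factors (1,1,1,1,1,1,1,1,1,1,1,1,1,1,1,1,1).

Reading off H_k = ker ∂_k / im ∂_{k+1}:

  H_0: rank C_0 − rank ∂_1 = 9 − 8 = 1, and the invariant factors of ∂_1 are all 1, so H_0 = Z.
  H_1: rank ker ∂_1 − rank ∂_2 = (27 − 8) − 17 = 2, and the invariant factors of ∂_2 are all 1, so H_1 = Z^2.
  H_2: rank ker ∂_2 − rank ∂_3 = (18 − 17) − 0 = 1, and there is no ∂_3, so H_2 = Z.

As a check, the Euler characteristic is 9 − 27 + 18 = 0, which agrees with 1 − 2 + 1 = 0.
(K is a triangulation of the torus T^2.)

Hence the Betti numbers are b_0 = 1, b_1 = 2, b_2 = 1.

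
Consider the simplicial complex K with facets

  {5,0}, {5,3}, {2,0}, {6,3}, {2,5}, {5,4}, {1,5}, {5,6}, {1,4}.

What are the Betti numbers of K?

We work with the vertex ordering 0 < 1 < 2 < 3 < 4 < 5 < 6. The simplices of K, each written with vertices in increasing order, are:

  0-simplices (7): [0], [1], [2], [3], [4], [5], [6]
  1-simplices (9): [0,2], [0,5], [1,4], [1,5], [2,5], [3,5], [3,6], [4,5], [5,6]

Hence C_0 ≅ Z^7, C_1 ≅ Z^9.

∂_1: C_1 → C_0 is given by ∂[p,q] = [q] − [p].
The resulting 7×9 matrix has rank 6, and its Smith normal form has invariant factors (1,1,1,1,1,1).

From H_k ≅ ker(∂_k) / im(∂_{k+1}) we obtain:

  H_0: rank C_0 − rank ∂_1 = 7 − 6 = 1, and the invariant factors of ∂_1 are all 1, so H_0 ≅ Z.
  H_1: rank ker ∂_1 − rank ∂_2 = (9 − 6) − 0 = 3, and there is no ∂_2, so H_1 ≅ Z^3.

As a check, the Euler characteristic is 7 − 9 = -2, which agrees with 1 − 3 = -2.

Hence the Betti numbers are b_0 = 1, b_1 = 3.

b_0 = 1, b_1 = 3.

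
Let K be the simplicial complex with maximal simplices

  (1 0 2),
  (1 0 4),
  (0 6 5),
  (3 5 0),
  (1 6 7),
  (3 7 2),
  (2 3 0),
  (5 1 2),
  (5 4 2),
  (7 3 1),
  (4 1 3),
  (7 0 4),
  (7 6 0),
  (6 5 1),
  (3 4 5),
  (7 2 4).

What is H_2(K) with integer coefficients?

H_2 ≅ Z.

K has 8 vertices, 24 edges, 16 triangles.
rank ∂_2 = 15, rank ∂_3 = 0 ⇒ b_2 = 16 − 15 − 0 = 1. So H_2 ≅ Z.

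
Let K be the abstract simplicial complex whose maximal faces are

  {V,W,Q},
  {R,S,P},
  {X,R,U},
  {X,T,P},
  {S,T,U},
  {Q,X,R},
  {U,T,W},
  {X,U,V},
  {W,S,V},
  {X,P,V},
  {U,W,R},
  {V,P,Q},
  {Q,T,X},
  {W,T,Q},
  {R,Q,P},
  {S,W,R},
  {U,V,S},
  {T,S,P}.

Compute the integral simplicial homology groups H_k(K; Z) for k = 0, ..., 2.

We work with the vertex ordering P < Q < R < S < T < U < V < W < X. The simplices of K, each written with vertices in increasing order, are:

  0-simplices (9): P, Q, R, S, T, U, V, W, X
  1-simplices (27): PQ, PR, PS, PT, PV, PX, QR, QT, QV, QW, QX, RS, RU, RW, RX, ST, SU, SV, SW, TU, TW, TX, UV, UW, UX, VW, VX
  2-simplices (18): PQR, PQV, PRS, PST, PTX, PVX, QRX, QTW, QTX, QVW, RSW, RUW, RUX, STU, SUV, SVW, TUW, UVX

Hence C_0 ≅ Z^9, C_1 ≅ Z^27, C_2 ≅ Z^18.

Boundary ∂_1: C_1 → C_0 is given by ∂[p,q] = [q] − [p].
This gives a 9×27 integer matrix of rank 8; reducing to Smith normal form yields diagonal entries (1,1,1,1,1,1,1,1).

Boundary ∂_2: C_2 → C_1 sends each 2-simplex [p,q,r] to [q,r] − [p,r] + [p,q]. For instance
  ∂QTW = TW − QW + QT,
  ∂UVX = VX − UX + UV.
This gives a 27×18 integer matrix of rank 18; reducing to Smith normal form yields diagonal entries (1,1,1,1,1,1,1,1,1,1,1,1,1,1,1,1,1,2).

Reading off H_k = ker ∂_k / im ∂_{k+1}:

  H_0: rank C_0 − rank ∂_1 = 9 − 8 = 1, and the invariant factors of ∂_1 are all 1, so H_0 = Z.
  H_1: rank ker ∂_1 − rank ∂_2 = (27 − 8) − 18 = 1, and ∂_2 has invariant factor 2 > 1, so H_1 = Z ⊕ Z/2.
  H_2: rank ker ∂_2 − rank ∂_3 = (18 − 18) − 0 = 0, and there is no ∂_3, so H_2 = 0.

H_0 = Z,  H_1 = Z ⊕ Z/2,  H_2 = 0.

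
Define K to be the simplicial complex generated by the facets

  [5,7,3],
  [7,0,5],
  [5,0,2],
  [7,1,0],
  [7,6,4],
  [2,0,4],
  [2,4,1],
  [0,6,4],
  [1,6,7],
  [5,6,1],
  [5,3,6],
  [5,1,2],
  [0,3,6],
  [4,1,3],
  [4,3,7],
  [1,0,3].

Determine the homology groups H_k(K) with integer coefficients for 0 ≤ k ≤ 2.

Fix the vertex order 0 < 1 < 2 < 3 < 4 < 5 < 6 < 7 and write every simplex with vertices in increasing order. Then dim K = 2 and the simplices of K are:

  0-simplices (8): [0], [1], [2], [3], [4], [5], [6], [7]
  1-simplices (24): (24 of them)
  2-simplices (16): [0,1,3], [0,1,7], [0,2,4], [0,2,5], [0,3,6], [0,4,6], [0,5,7], [1,2,4], [1,2,5], [1,3,4], [1,5,6], [1,6,7], [3,4,7], [3,5,6], [3,5,7], [4,6,7]

giving chain groups C_0 ≅ Z^8, C_1 ≅ Z^24, C_2 ≅ Z^16.

Boundary ∂_1: C_1 → C_0 maps an edge to its endpoints' difference, ∂[p,q] = q − p. For instance
  ∂[1,7] = [7] − [1].
The 8×24 boundary matrix has rank 7 and Smith normal form diag(1,1,1,1,1,1,1).

The boundary map ∂_2: C_2 → C_1 sends each 2-simplex [p,q,r] to [q,r] − [p,r] + [p,q]. For instance
  ∂[0,1,3] = [1,3] − [0,3] + [0,1],
  ∂[3,4,7] = [4,7] − [3,7] + [3,4].
This gives a 24×16 integer matrix of rank 15; reducing to Smith normal form yields diagonal entries (1,1,1,1,1,1,1,1,1,1,1,1,1,1,1).

Computing H_k = (kernel of ∂_k) / (image of ∂_{k+1}):

  H_0: rank C_0 − rank ∂_1 = 8 − 7 = 1, and the invariant factors of ∂_1 are all 1, so H_0 = Z.
  H_1: rank ker ∂_1 − rank ∂_2 = (24 − 7) − 15 = 2, and the invariant factors of ∂_2 are all 1, so H_1 = Z^2.
  H_2: rank ker ∂_2 − rank ∂_3 = (16 − 15) − 0 = 1, and there is no ∂_3, so H_2 = Z.

H_0 = Z,  H_1 = Z^2,  H_2 = Z.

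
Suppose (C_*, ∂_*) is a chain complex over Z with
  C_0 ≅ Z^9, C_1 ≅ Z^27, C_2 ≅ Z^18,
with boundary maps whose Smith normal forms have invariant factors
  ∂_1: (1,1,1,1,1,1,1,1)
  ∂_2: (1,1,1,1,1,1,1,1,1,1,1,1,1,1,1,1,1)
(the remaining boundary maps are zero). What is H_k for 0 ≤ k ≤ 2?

H_0 ≅ Z,  H_1 ≅ Z^2,  H_2 ≅ Z.

H_0: b_0 = 9 − 0 − 8 = 1; torsion from ∂_1 factors > 1: none. So H_0 ≅ Z.
H_1: b_1 = 27 − 8 − 17 = 2; torsion from ∂_2 factors > 1: none. So H_1 ≅ Z^2.
H_2: b_2 = 18 − 17 − 0 = 1; torsion from ∂_3 factors > 1: none. So H_2 ≅ Z.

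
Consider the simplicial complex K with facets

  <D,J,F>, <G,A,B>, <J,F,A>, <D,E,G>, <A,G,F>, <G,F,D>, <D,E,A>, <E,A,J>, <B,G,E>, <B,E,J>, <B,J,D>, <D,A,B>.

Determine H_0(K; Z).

H_0 ≅ Z.

Take the total order A < B < D < E < F < G < J on the vertex set. Then K (dimension 2) consists of the simplices:

  0-simplices (7): A, B, D, E, F, G, J
  1-simplices (18): AB, AD, AE, AF, AG, AJ, BD, BE, BG, BJ, DE, DF, DG, DJ, EG, EJ, FG, FJ
  2-simplices (12): ABD, ABG, ADE, AEJ, AFG, AFJ, BDJ, BEG, BEJ, DEG, DFG, DFJ

so the chain groups are C_0 ≅ Z^7, C_1 ≅ Z^18, C_2 ≅ Z^12.

Boundary ∂_1: C_1 → C_0 maps an edge to its endpoints' difference, ∂[p,q] = q − p. For instance
  ∂BE = E − B.
The resulting 7×18 matrix has rank 6, and its Smith normal form has invariant factors (1,1,1,1,1,1).

∂_2: C_2 → C_1 sends each 2-simplex [p,q,r] to [q,r] − [p,r] + [p,q]. For instance
  ∂DEG = EG − DG + DE,
  ∂ABG = BG − AG + AB.
The 18×12 boundary matrix has rank 12 and Smith normal form diag(1,1,1,1,1,1,1,1,1,1,1,2).

Now H_k = ker ∂_k / im ∂_{k+1}, so:

  H_0: rank C_0 − rank ∂_1 = 7 − 6 = 1, and the invariant factors of ∂_1 are all 1, so H_0 ≅ Z.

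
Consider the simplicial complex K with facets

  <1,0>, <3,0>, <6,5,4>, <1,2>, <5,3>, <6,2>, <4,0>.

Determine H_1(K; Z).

H_1 = Z^2.

Fix the vertex order 0 < 1 < 2 < 3 < 4 < 5 < 6 and write every simplex with vertices in increasing order. Then dim K = 2 and the simplices of K are:

  0-simplices (7): [0], [1], [2], [3], [4], [5], [6]
  1-simplices (9): [0,1], [0,3], [0,4], [1,2], [2,6], [3,5], [4,5], [4,6], [5,6]
  2-simplices (1): [4,5,6]

so the chain groups are C_0 ≅ Z^7, C_1 ≅ Z^9, C_2 ≅ Z^1.

∂_1: C_1 → C_0 is given by ∂[p,q] = [q] − [p]. For instance
  ∂[4,6] = [6] − [4].
This gives a 7×9 integer matrix of rank 6; reducing to Smith normal form yields diagonal entries (1,1,1,1,1,1).

The boundary map ∂_2: C_2 → C_1 sends each 2-simplex [p,q,r] to [q,r] − [p,r] + [p,q]. For instance
  ∂[4,5,6] = [5,6] − [4,6] + [4,5].
The 9×1 boundary matrix has rank 1 and Smith normal form diag(1).

From H_k ≅ ker(∂_k) / im(∂_{k+1}) we obtain:

  H_1: rank ker ∂_1 − rank ∂_2 = (9 − 6) − 1 = 2, and the invariant factors of ∂_2 are all 1, so H_1 = Z^2.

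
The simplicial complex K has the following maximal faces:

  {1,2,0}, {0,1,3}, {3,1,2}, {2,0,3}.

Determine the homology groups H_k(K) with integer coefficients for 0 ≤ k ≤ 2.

H_0 = Z,  H_1 = 0,  H_2 = Z.

Order the vertices as 0 < 1 < 2 < 3. Listing each simplex with vertices in this order, K has dimension 2 with simplices:

  0-simplices (4): [0], [1], [2], [3]
  1-simplices (6): [0,1], [0,2], [0,3], [1,2], [1,3], [2,3]
  2-simplices (4): [0,1,2], [0,1,3], [0,2,3], [1,2,3]

giving chain groups C_0 ≅ Z^4, C_1 ≅ Z^6, C_2 ≅ Z^4.

Boundary ∂_1: C_1 → C_0 sends each edge [p,q] (with p < q) to q − p.
The 4×6 boundary matrix has rank 3 and Smith normal form diag(1,1,1).

∂_2: C_2 → C_1 sends each 2-simplex [p,q,r] to [q,r] − [p,r] + [p,q]. For instance
  ∂[0,2,3] = [2,3] − [0,3] + [0,2],
  ∂[0,1,2] = [1,2] − [0,2] + [0,1].
The resulting 6×4 matrix has rank 3, and its Smith normal form has invariant factors (1,1,1).

Now H_k = ker ∂_k / im ∂_{k+1}, so:

  H_0: rank C_0 − rank ∂_1 = 4 − 3 = 1, and the invariant factors of ∂_1 are all 1, so H_0 ≅ Z.
  H_1: rank ker ∂_1 − rank ∂_2 = (6 − 3) − 3 = 0, and the invariant factors of ∂_2 are all 1, so H_1 ≅ 0.
  H_2: rank ker ∂_2 − rank ∂_3 = (4 − 3) − 0 = 1, and there is no ∂_3, so H_2 ≅ Z.

As a check, the Euler characteristic is 4 − 6 + 4 = 2, which agrees with 1 − 0 + 1 = 2.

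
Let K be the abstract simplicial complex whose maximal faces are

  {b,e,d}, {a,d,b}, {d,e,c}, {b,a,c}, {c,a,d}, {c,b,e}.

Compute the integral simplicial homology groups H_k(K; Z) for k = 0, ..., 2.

H_0 ≅ Z,  H_1 = 0,  H_2 ≅ Z.

Order the vertices as a < b < c < d < e. Listing each simplex with vertices in this order, K has dimension 2 with simplices:

  0-simplices (5): a, b, c, d, e
  1-simplices (9): ab, ac, ad, bc, bd, be, cd, ce, de
  2-simplices (6): abc, abd, acd, bce, bde, cde

Hence C_0 ≅ Z^5, C_1 ≅ Z^9, C_2 ≅ Z^6.

∂_1: C_1 → C_0 maps an edge to its endpoints' difference, ∂[p,q] = q − p.
This gives a 5×9 integer matrix of rank 4; reducing to Smith normal form yields diagonal entries (1,1,1,1).

The boundary map ∂_2: C_2 → C_1 maps a triangle to the signed sum of its edges. For instance
  ∂cde = de − ce + cd,
  ∂abc = bc − ac + ab.
As a 9×6 matrix over Z this has rank 5, with invariant factors (1,1,1,1,1).

Reading off H_k = ker ∂_k / im ∂_{k+1}:

  H_0: rank C_0 − rank ∂_1 = 5 − 4 = 1, and the invariant factors of ∂_1 are all 1, so H_0 = Z.
  H_1: rank ker ∂_1 − rank ∂_2 = (9 − 4) − 5 = 0, and the invariant factors of ∂_2 are all 1, so H_1 = 0.
  H_2: rank ker ∂_2 − rank ∂_3 = (6 − 5) − 0 = 1, and there is no ∂_3, so H_2 = Z.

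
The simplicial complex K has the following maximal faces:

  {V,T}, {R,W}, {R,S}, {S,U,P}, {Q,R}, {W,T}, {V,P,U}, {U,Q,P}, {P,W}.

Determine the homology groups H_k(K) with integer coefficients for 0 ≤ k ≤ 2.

H_0 ≅ Z,  H_1 ≅ Z^3,  H_2 = 0.

Order the vertices as P < Q < R < S < T < U < V < W. Listing each simplex with vertices in this order, K has dimension 2 with simplices:

  0-simplices (8): P, Q, R, S, T, U, V, W
  1-simplices (13): PQ, PS, PU, PV, PW, QR, QU, RS, RW, SU, TV, TW, UV
  2-simplices (3): PQU, PSU, PUV

Hence C_0 ≅ Z^8, C_1 ≅ Z^13, C_2 ≅ Z^3.

Boundary ∂_1: C_1 → C_0 maps an edge to its endpoints' difference, ∂[p,q] = q − p.
The 8×13 boundary matrix has rank 7 and Smith normal form diag(1,1,1,1,1,1,1).

∂_2: C_2 → C_1 acts by ∂[p,q,r] = [q,r] − [p,r] + [p,q]. For instance
  ∂PUV = UV − PV + PU,
  ∂PQU = QU − PU + PQ.
The 13×3 boundary matrix has rank 3 and Smith normal form diag(1,1,1).

Reading off H_k = ker ∂_k / im ∂_{k+1}:

  H_0: rank C_0 − rank ∂_1 = 8 − 7 = 1, and the invariant factors of ∂_1 are all 1, so H_0 = Z.
  H_1: rank ker ∂_1 − rank ∂_2 = (13 − 7) − 3 = 3, and the invariant factors of ∂_2 are all 1, so H_1 = Z^3.
  H_2: rank ker ∂_2 − rank ∂_3 = (3 − 3) − 0 = 0, and there is no ∂_3, so H_2 = 0.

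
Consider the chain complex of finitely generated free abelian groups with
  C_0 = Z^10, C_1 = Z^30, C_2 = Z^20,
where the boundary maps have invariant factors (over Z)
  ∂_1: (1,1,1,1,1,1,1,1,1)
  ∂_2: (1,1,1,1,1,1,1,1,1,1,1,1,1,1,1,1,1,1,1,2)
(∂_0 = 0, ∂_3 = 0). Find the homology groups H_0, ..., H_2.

H_0: b_0 = 10 − 0 − 9 = 1; torsion from ∂_1 factors > 1: none. So H_0 = Z.
H_1: b_1 = 30 − 9 − 20 = 1; torsion from ∂_2 factors > 1: [2]. So H_1 = Z ⊕ Z/2.
H_2: b_2 = 20 − 20 − 0 = 0; torsion from ∂_3 factors > 1: none. So H_2 = 0.

H_0 = Z,  H_1 = Z ⊕ Z/2,  H_2 = 0.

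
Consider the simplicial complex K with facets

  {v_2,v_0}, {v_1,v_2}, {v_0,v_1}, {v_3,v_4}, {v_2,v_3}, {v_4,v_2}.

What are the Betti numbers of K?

Take the total order v_0 < v_1 < v_2 < v_3 < v_4 on the vertex set. Then K (dimension 1) consists of the simplices:

  0-simplices (5): [v_0], [v_1], [v_2], [v_3], [v_4]
  1-simplices (6): [v_0,v_1], [v_0,v_2], [v_1,v_2], [v_2,v_3], [v_2,v_4], [v_3,v_4]

so the chain groups are C_0 ≅ Z^5, C_1 ≅ Z^6.

The boundary map ∂_1: C_1 → C_0 is given by ∂[p,q] = [q] − [p]. For instance
  ∂[v_3,v_4] = [v_4] − [v_3].
This gives a 5×6 integer matrix of rank 4; reducing to Smith normal form yields diagonal entries (1,1,1,1).

Reading off H_k = ker ∂_k / im ∂_{k+1}:

  H_0: rank C_0 − rank ∂_1 = 5 − 4 = 1, and the invariant factors of ∂_1 are all 1, so H_0 ≅ Z.
  H_1: rank ker ∂_1 − rank ∂_2 = (6 − 4) − 0 = 2, and there is no ∂_2, so H_1 ≅ Z^2.

As a check, the Euler characteristic is 5 − 6 = -1, which agrees with 1 − 2 = -1.
(K is a triangulation of a wedge of 2 circles.)

Hence the Betti numbers are b_0 = 1, b_1 = 2.

b_0 = 1, b_1 = 2.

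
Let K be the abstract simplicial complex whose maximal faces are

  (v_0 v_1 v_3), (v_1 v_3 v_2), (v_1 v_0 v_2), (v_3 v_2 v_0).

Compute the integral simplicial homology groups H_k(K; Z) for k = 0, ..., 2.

Fix the vertex order v_0 < v_1 < v_2 < v_3 and write every simplex with vertices in increasing order. Then dim K = 2 and the simplices of K are:

  0-simplices (4): [v_0], [v_1], [v_2], [v_3]
  1-simplices (6): [v_0,v_1], [v_0,v_2], [v_0,v_3], [v_1,v_2], [v_1,v_3], [v_2,v_3]
  2-simplices (4): [v_0,v_1,v_2], [v_0,v_1,v_3], [v_0,v_2,v_3], [v_1,v_2,v_3]

so the chain groups are C_0 ≅ Z^4, C_1 ≅ Z^6, C_2 ≅ Z^4.

Boundary ∂_1: C_1 → C_0 maps an edge to its endpoints' difference, ∂[p,q] = q − p.
As a 4×6 matrix over Z this has rank 3, with invariant factors (1,1,1).

∂_2: C_2 → C_1 sends each 2-simplex [p,q,r] to [q,r] − [p,r] + [p,q]. For instance
  ∂[v_0,v_2,v_3] = [v_2,v_3] − [v_0,v_3] + [v_0,v_2],
  ∂[v_0,v_1,v_2] = [v_1,v_2] − [v_0,v_2] + [v_0,v_1].
This gives a 6×4 integer matrix of rank 3; reducing to Smith normal form yields diagonal entries (1,1,1).

Now H_k = ker ∂_k / im ∂_{k+1}, so:

  H_0: rank C_0 − rank ∂_1 = 4 − 3 = 1, and the invariant factors of ∂_1 are all 1, so H_0 ≅ Z.
  H_1: rank ker ∂_1 − rank ∂_2 = (6 − 3) − 3 = 0, and the invariant factors of ∂_2 are all 1, so H_1 ≅ 0.
  H_2: rank ker ∂_2 − rank ∂_3 = (4 − 3) − 0 = 1, and there is no ∂_3, so H_2 ≅ Z.

H_0 ≅ Z,  H_1 = 0,  H_2 ≅ Z.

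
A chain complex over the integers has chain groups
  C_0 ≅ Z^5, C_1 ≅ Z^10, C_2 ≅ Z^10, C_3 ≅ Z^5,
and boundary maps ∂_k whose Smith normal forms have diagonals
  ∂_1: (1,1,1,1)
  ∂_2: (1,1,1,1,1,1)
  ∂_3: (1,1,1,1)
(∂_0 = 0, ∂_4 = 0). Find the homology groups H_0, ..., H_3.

H_0 ≅ Z,  H_1 = 0,  H_2 = 0,  H_3 ≅ Z.

H_0: b_0 = 5 − 0 − 4 = 1; torsion from ∂_1 factors > 1: none. So H_0 ≅ Z.
H_1: b_1 = 10 − 4 − 6 = 0; torsion from ∂_2 factors > 1: none. So H_1 ≅ 0.
H_2: b_2 = 10 − 6 − 4 = 0; torsion from ∂_3 factors > 1: none. So H_2 ≅ 0.
H_3: b_3 = 5 − 4 − 0 = 1; torsion from ∂_4 factors > 1: none. So H_3 ≅ Z.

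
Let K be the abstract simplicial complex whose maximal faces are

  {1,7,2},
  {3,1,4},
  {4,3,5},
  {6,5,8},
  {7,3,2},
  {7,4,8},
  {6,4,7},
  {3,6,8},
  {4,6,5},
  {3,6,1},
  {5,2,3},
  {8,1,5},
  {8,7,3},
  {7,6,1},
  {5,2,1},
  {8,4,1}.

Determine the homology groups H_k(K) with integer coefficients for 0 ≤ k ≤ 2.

We work with the vertex ordering 1 < 2 < 3 < 4 < 5 < 6 < 7 < 8. The simplices of K, each written with vertices in increasing order, are:

  0-simplices (8): [1], [2], [3], [4], [5], [6], [7], [8]
  1-simplices (24): (24 of them)
  2-simplices (16): [1,2,5], [1,2,7], [1,3,4], [1,3,6], [1,4,8], [1,5,8], [1,6,7], [2,3,5], [2,3,7], [3,4,5], [3,6,8], [3,7,8], [4,5,6], [4,6,7], [4,7,8], [5,6,8]

so the chain groups are C_0 ≅ Z^8, C_1 ≅ Z^24, C_2 ≅ Z^16.

∂_1: C_1 → C_0 sends each edge [p,q] (with p < q) to q − p. For instance
  ∂[1,3] = [3] − [1].
The 8×24 boundary matrix has rank 7 and Smith normal form diag(1,1,1,1,1,1,1).

The boundary map ∂_2: C_2 → C_1 sends each 2-simplex [p,q,r] to [q,r] − [p,r] + [p,q]. For instance
  ∂[1,2,7] = [2,7] − [1,7] + [1,2],
  ∂[1,3,4] = [3,4] − [1,4] + [1,3].
The resulting 24×16 matrix has rank 15, and its Smith normal form has invariant factors (1,1,1,1,1,1,1,1,1,1,1,1,1,1,1).

From H_k ≅ ker(∂_k) / im(∂_{k+1}) we obtain:

  H_0: rank C_0 − rank ∂_1 = 8 − 7 = 1, and the invariant factors of ∂_1 are all 1, so H_0 ≅ Z.
  H_1: rank ker ∂_1 − rank ∂_2 = (24 − 7) − 15 = 2, and the invariant factors of ∂_2 are all 1, so H_1 ≅ Z^2.
  H_2: rank ker ∂_2 − rank ∂_3 = (16 − 15) − 0 = 1, and there is no ∂_3, so H_2 ≅ Z.

As a check, the Euler characteristic is 8 − 24 + 16 = 0, which agrees with 1 − 2 + 1 = 0.

H_0 ≅ Z,  H_1 ≅ Z^2,  H_2 ≅ Z.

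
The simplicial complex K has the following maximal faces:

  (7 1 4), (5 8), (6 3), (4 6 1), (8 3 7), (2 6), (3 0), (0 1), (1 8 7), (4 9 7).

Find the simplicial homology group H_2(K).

H_2 = 0.

We work with the vertex ordering 0 < 1 < 2 < 3 < 4 < 5 < 6 < 7 < 8 < 9. The simplices of K, each written with vertices in increasing order, are:

  0-simplices (10): [0], [1], [2], [3], [4], [5], [6], [7], [8], [9]
  1-simplices (16): [0,1], [0,3], [1,4], [1,6], [1,7], [1,8], [2,6], [3,6], [3,7], [3,8], [4,6], [4,7], [4,9], [5,8], [7,8], [7,9]
  2-simplices (5): [1,4,6], [1,4,7], [1,7,8], [3,7,8], [4,7,9]

giving chain groups C_0 ≅ Z^10, C_1 ≅ Z^16, C_2 ≅ Z^5.

The boundary map ∂_1: C_1 → C_0 is given by ∂[p,q] = [q] − [p].
This gives a 10×16 integer matrix of rank 9; reducing to Smith normal form yields diagonal entries (1,1,1,1,1,1,1,1,1).

Boundary ∂_2: C_2 → C_1 maps a triangle to the signed sum of its edges. For instance
  ∂[1,7,8] = [7,8] − [1,8] + [1,7],
  ∂[4,7,9] = [7,9] − [4,9] + [4,7].
This gives a 16×5 integer matrix of rank 5; reducing to Smith normal form yields diagonal entries (1,1,1,1,1).

Now H_k = ker ∂_k / im ∂_{k+1}, so:

  H_2: rank ker ∂_2 − rank ∂_3 = (5 − 5) − 0 = 0, and there is no ∂_3, so H_2 = 0.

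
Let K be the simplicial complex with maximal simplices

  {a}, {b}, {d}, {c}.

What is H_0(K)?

We work with the vertex ordering a < b < c < d. The simplices of K, each written with vertices in increasing order, are:

  0-simplices (4): a, b, c, d

giving chain groups C_0 ≅ Z^4.

From H_k ≅ ker(∂_k) / im(∂_{k+1}) we obtain:

  H_0: rank C_0 − rank ∂_1 = 4 − 0 = 4, and there is no ∂_1, so H_0 = Z^4.

H_0 ≅ Z^4.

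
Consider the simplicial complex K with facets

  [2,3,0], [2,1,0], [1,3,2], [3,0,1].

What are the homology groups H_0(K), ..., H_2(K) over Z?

Order the vertices as 0 < 1 < 2 < 3. Listing each simplex with vertices in this order, K has dimension 2 with simplices:

  0-simplices (4): [0], [1], [2], [3]
  1-simplices (6): [0,1], [0,2], [0,3], [1,2], [1,3], [2,3]
  2-simplices (4): [0,1,2], [0,1,3], [0,2,3], [1,2,3]

so the chain groups are C_0 ≅ Z^4, C_1 ≅ Z^6, C_2 ≅ Z^4.

The boundary map ∂_1: C_1 → C_0 is given by ∂[p,q] = [q] − [p]. For instance
  ∂[0,2] = [2] − [0].
This gives a 4×6 integer matrix of rank 3; reducing to Smith normal form yields diagonal entries (1,1,1).

The boundary map ∂_2: C_2 → C_1 maps a triangle to the signed sum of its edges. For instance
  ∂[0,1,3] = [1,3] − [0,3] + [0,1],
  ∂[0,1,2] = [1,2] − [0,2] + [0,1].
The resulting 6×4 matrix has rank 3, and its Smith normal form has invariant factors (1,1,1).

Computing H_k = (kernel of ∂_k) / (image of ∂_{k+1}):

  H_0: rank C_0 − rank ∂_1 = 4 − 3 = 1, and the invariant factors of ∂_1 are all 1, so H_0 ≅ Z.
  H_1: rank ker ∂_1 − rank ∂_2 = (6 − 3) − 3 = 0, and the invariant factors of ∂_2 are all 1, so H_1 ≅ 0.
  H_2: rank ker ∂_2 − rank ∂_3 = (4 − 3) − 0 = 1, and there is no ∂_3, so H_2 ≅ Z.

(K is a triangulation of the 2-sphere S^2.)

H_0 = Z,  H_1 = 0,  H_2 = Z.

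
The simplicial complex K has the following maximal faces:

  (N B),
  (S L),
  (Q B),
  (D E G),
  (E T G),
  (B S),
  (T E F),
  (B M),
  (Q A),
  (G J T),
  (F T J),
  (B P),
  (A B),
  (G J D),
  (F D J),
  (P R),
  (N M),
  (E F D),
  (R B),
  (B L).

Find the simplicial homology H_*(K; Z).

K has 15 vertices, 24 edges, 8 triangles.
rank ∂_0 = 0, rank ∂_1 = 13 ⇒ b_0 = 15 − 0 − 13 = 2; all invariant factors of ∂_1 are 1 so no torsion. So H_0 = Z^2.
rank ∂_1 = 13, rank ∂_2 = 7 ⇒ b_1 = 24 − 13 − 7 = 4; all invariant factors of ∂_2 are 1 so no torsion. So H_1 = Z^4.
rank ∂_2 = 7, rank ∂_3 = 0 ⇒ b_2 = 8 − 7 − 0 = 1. So H_2 = Z.

H_0 ≅ Z^2,  H_1 ≅ Z^4,  H_2 ≅ Z.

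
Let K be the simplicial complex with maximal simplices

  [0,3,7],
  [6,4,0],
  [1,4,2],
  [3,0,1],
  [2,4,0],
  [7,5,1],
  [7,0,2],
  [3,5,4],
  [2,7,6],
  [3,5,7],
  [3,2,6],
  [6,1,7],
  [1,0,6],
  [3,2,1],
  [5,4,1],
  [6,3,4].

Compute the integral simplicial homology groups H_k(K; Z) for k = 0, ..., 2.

Take the total order 0 < 1 < 2 < 3 < 4 < 5 < 6 < 7 on the vertex set. Then K (dimension 2) consists of the simplices:

  0-simplices (8): [0], [1], [2], [3], [4], [5], [6], [7]
  1-simplices (24): (24 of them)
  2-simplices (16): [0,1,3], [0,1,6], [0,2,4], [0,2,7], [0,3,7], [0,4,6], [1,2,3], [1,2,4], [1,4,5], [1,5,7], [1,6,7], [2,3,6], [2,6,7], [3,4,5], [3,4,6], [3,5,7]

so the chain groups are C_0 ≅ Z^8, C_1 ≅ Z^24, C_2 ≅ Z^16.

Boundary ∂_1: C_1 → C_0 is given by ∂[p,q] = [q] − [p]. For instance
  ∂[2,6] = [6] − [2].
This gives a 8×24 integer matrix of rank 7; reducing to Smith normal form yields diagonal entries (1,1,1,1,1,1,1).

Boundary ∂_2: C_2 → C_1 sends each 2-simplex [p,q,r] to [q,r] − [p,r] + [p,q]. For instance
  ∂[1,4,5] = [4,5] − [1,5] + [1,4],
  ∂[3,4,5] = [4,5] − [3,5] + [3,4].
As a 24×16 matrix over Z this has rank 15, with invariant factors (1,1,1,1,1,1,1,1,1,1,1,1,1,1,1).

Now H_k = ker ∂_k / im ∂_{k+1}, so:

  H_0: rank C_0 − rank ∂_1 = 8 − 7 = 1, and the invariant factors of ∂_1 are all 1, so H_0 = Z.
  H_1: rank ker ∂_1 − rank ∂_2 = (24 − 7) − 15 = 2, and the invariant factors of ∂_2 are all 1, so H_1 = Z^2.
  H_2: rank ker ∂_2 − rank ∂_3 = (16 − 15) − 0 = 1, and there is no ∂_3, so H_2 = Z.

H_0 = Z,  H_1 = Z^2,  H_2 = Z.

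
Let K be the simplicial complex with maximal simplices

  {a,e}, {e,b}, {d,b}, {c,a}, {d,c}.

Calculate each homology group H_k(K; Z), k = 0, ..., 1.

Take the total order a < b < c < d < e on the vertex set. Then K (dimension 1) consists of the simplices:

  0-simplices (5): a, b, c, d, e
  1-simplices (5): ac, ae, bd, be, cd

giving chain groups C_0 ≅ Z^5, C_1 ≅ Z^5.

The boundary map ∂_1: C_1 → C_0 sends each edge [p,q] (with p < q) to q − p.
As a 5×5 matrix over Z this has rank 4, with invariant factors (1,1,1,1).

Reading off H_k = ker ∂_k / im ∂_{k+1}:

  H_0: rank C_0 − rank ∂_1 = 5 − 4 = 1, and the invariant factors of ∂_1 are all 1, so H_0 ≅ Z.
  H_1: rank ker ∂_1 − rank ∂_2 = (5 − 4) − 0 = 1, and there is no ∂_2, so H_1 ≅ Z.

As a check, the Euler characteristic is 5 − 5 = 0, which agrees with 1 − 1 = 0.
(K is a triangulation of the circle S^1.)

H_0 ≅ Z,  H_1 ≅ Z.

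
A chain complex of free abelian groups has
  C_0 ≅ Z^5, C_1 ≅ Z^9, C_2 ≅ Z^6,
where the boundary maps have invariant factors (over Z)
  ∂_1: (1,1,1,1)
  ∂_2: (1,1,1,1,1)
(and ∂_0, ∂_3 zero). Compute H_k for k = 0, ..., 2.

H_0: b_0 = 5 − 0 − 4 = 1; torsion from ∂_1 factors > 1: none. So H_0 ≅ Z.
H_1: b_1 = 9 − 4 − 5 = 0; torsion from ∂_2 factors > 1: none. So H_1 ≅ 0.
H_2: b_2 = 6 − 5 − 0 = 1; torsion from ∂_3 factors > 1: none. So H_2 ≅ Z.

H_0 ≅ Z,  H_1 = 0,  H_2 ≅ Z.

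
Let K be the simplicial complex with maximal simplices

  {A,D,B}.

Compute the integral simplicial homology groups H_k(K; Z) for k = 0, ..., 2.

Order the vertices as A < B < D. Listing each simplex with vertices in this order, K has dimension 2 with simplices:

  0-simplices (3): A, B, D
  1-simplices (3): AB, AD, BD
  2-simplices (1): ABD

giving chain groups C_0 ≅ Z^3, C_1 ≅ Z^3, C_2 ≅ Z^1.

The boundary map ∂_1: C_1 → C_0 maps an edge to its endpoints' difference, ∂[p,q] = q − p.
This gives a 3×3 integer matrix of rank 2; reducing to Smith normal form yields diagonal entries (1,1).

Boundary ∂_2: C_2 → C_1 maps a triangle to the signed sum of its edges. For instance
  ∂ABD = BD − AD + AB.
This gives a 3×1 integer matrix of rank 1; reducing to Smith normal form yields diagonal entries (1).

From H_k ≅ ker(∂_k) / im(∂_{k+1}) we obtain:

  H_0: rank C_0 − rank ∂_1 = 3 − 2 = 1, and the invariant factors of ∂_1 are all 1, so H_0 ≅ Z.
  H_1: rank ker ∂_1 − rank ∂_2 = (3 − 2) − 1 = 0, and the invariant factors of ∂_2 are all 1, so H_1 ≅ 0.
  H_2: rank ker ∂_2 − rank ∂_3 = (1 − 1) − 0 = 0, and there is no ∂_3, so H_2 ≅ 0.

As a check, the Euler characteristic is 3 − 3 + 1 = 1, which agrees with 1 − 0 + 0 = 1.

H_0 = Z,  H_1 = 0,  H_2 = 0.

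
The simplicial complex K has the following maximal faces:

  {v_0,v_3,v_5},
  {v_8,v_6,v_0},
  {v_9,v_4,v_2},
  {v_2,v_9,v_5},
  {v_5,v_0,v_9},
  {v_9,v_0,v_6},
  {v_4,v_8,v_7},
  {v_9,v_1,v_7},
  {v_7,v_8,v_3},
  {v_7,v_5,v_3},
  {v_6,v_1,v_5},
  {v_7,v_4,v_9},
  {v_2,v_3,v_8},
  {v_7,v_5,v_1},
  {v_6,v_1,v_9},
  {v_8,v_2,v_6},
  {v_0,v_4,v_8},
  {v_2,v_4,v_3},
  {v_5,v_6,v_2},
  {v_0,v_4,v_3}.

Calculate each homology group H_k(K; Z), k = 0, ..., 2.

Fix the vertex order v_0 < v_1 < v_2 < v_3 < v_4 < v_5 < v_6 < v_7 < v_8 < v_9 and write every simplex with vertices in increasing order. Then dim K = 2 and the simplices of K are:

  0-simplices (10): [v_0], [v_1], [v_2], [v_3], [v_4], [v_5], [v_6], [v_7], [v_8], [v_9]
  1-simplices (30): (30 of them)
  2-simplices (20): (20 of them)

Hence C_0 ≅ Z^10, C_1 ≅ Z^30, C_2 ≅ Z^20.

∂_1: C_1 → C_0 is given by ∂[p,q] = [q] − [p]. For instance
  ∂[v_0,v_6] = [v_6] − [v_0].
As a 10×30 matrix over Z this has rank 9, with invariant factors (1,1,1,1,1,1,1,1,1).

The boundary map ∂_2: C_2 → C_1 acts by ∂[p,q,r] = [q,r] − [p,r] + [p,q]. For instance
  ∂[v_4,v_7,v_8] = [v_7,v_8] − [v_4,v_8] + [v_4,v_7],
  ∂[v_1,v_6,v_9] = [v_6,v_9] − [v_1,v_9] + [v_1,v_6].
The 30×20 boundary matrix has rank 20 and Smith normal form diag(1,1,1,1,1,1,1,1,1,1,1,1,1,1,1,1,1,1,1,2).

Computing H_k = (kernel of ∂_k) / (image of ∂_{k+1}):

  H_0: rank C_0 − rank ∂_1 = 10 − 9 = 1, and the invariant factors of ∂_1 are all 1, so H_0 = Z.
  H_1: rank ker ∂_1 − rank ∂_2 = (30 − 9) − 20 = 1, and ∂_2 has invariant factor 2 > 1, so H_1 = Z ⊕ Z/2Z.
  H_2: rank ker ∂_2 − rank ∂_3 = (20 − 20) − 0 = 0, and there is no ∂_3, so H_2 = 0.

H_0 = Z,  H_1 = Z ⊕ Z/2Z,  H_2 = 0.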